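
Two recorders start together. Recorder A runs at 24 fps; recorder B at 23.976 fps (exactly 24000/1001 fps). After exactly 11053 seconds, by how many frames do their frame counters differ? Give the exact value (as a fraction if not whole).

A emits 24 × 11053 = 265272 frames; B emits 24000/1001 × 11053 = 37896000/143.
Difference = 37896/143 frames (≈ 265.0070); B is behind A.

37896/143 frames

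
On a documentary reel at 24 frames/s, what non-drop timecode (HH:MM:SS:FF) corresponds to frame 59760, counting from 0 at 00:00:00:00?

59760 ÷ 24 = 2490 full seconds, remainder 0 frames.
2490 s = 0 h 41 min 30 s.
Timecode: 00:41:30:00.

00:41:30:00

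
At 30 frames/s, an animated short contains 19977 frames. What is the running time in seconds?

665.9 seconds

Running time = 19977 / (30) = 665.9 s.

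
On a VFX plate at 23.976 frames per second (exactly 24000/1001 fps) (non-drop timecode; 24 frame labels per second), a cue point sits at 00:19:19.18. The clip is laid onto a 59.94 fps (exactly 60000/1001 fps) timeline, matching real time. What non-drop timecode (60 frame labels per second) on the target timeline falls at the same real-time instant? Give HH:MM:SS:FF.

Source frame index: (0×3600 + 19×60 + 19) × 24 + 18 = 27834.
Real time: 27834 / (24000/1001) = 4643639/4000 s.
Target frame: (4643639/4000) × (60000/1001) = 69585.
At 60 labels/s: frame 69585 → 00:19:19:45.

00:19:19:45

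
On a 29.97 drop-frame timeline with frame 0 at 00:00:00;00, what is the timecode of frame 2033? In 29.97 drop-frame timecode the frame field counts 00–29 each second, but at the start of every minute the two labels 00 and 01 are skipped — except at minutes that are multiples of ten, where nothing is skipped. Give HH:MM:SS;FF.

Each 10-minute DF block holds 10 × 60 × 30 − 9 × 2 = 17982 frames. 2033 ÷ 17982 → 0 full blocks, remainder 2033.
Within the partial block the first minute is 1800 frames and each further minute 1798, so 1 further minute boundary passed. Total skipped labels = 18 × 0 + 2 × 1 = 2.
Non-drop label index = 2033 + 2 = 2035; at 30 labels/s that is 00:01:07:25, i.e. DF 00:01:07;25.

00:01:07;25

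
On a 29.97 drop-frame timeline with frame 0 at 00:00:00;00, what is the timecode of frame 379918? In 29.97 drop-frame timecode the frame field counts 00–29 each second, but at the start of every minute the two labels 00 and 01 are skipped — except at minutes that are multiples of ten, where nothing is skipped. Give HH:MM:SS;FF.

03:31:16;18

Ten DF minutes hold 17982 frames, so frame 379918 lies in block 21 (frames 377622–395603) with 2296 frames into that block.
The block's first minute is 1800 frames and the rest 1798 each; 2296 frames reaches minute 1, so 21 × 18 + 1 × 2 = 380 labels have been skipped so far.
Adding those back, label number 379918 + 380 = 380298 at 30 labels/s is 12676 s + 18 f = 3 h 31 min 16 s frame 18, i.e. 03:31:16;18.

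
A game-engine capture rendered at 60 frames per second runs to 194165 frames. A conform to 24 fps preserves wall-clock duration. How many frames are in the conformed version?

Target frames = source frames × (target rate / source rate) = 194165 × (24)/(60) = 194165 × 2/5 = 77666.

77666 frames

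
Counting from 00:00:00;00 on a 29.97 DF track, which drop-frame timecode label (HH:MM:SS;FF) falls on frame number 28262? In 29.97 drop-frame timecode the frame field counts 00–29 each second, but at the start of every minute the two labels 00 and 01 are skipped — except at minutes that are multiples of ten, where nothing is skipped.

Ten DF minutes hold 17982 frames, so frame 28262 lies in block 1 (frames 17982–35963) with 10280 frames into that block.
The block's first minute is 1800 frames and the rest 1798 each; 10280 frames reaches minute 5, so 1 × 18 + 5 × 2 = 28 labels have been skipped so far.
Adding those back, label number 28262 + 28 = 28290 at 30 labels/s is 943 s + 0 f = 0 h 15 min 43 s frame 0, i.e. 00:15:43;00.

00:15:43;00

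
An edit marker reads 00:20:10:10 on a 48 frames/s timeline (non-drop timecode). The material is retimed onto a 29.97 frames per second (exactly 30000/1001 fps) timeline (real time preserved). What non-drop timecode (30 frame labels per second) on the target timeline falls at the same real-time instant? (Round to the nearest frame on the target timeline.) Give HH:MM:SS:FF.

00:20:09:00

Source frame index: (0×3600 + 20×60 + 10) × 48 + 10 = 58090.
Real time: 58090 / (48) = 29045/24 s.
Target frame: (29045/24) × (30000/1001) = 36306250/1001 ≈ 36269.980 → 36270.
At 30 labels/s: frame 36270 → 00:20:09:00.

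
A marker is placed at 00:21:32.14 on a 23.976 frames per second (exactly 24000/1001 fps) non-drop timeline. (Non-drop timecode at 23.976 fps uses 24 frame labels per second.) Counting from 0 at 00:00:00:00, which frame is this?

Total seconds to the label: (0 × 3600 + 21 × 60 + 32) = 1292.
Frame index = 1292 × 24 + 14 = 31022.

31022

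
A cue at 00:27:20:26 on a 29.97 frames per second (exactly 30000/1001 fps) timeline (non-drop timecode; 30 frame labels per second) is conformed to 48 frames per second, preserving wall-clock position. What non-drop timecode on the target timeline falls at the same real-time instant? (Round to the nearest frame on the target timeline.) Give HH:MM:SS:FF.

Source frame index: (0×3600 + 27×60 + 20) × 30 + 26 = 49226.
Real time: 49226 / (30000/1001) = 24637613/15000 s.
Target frame: (24637613/15000) × (48) = 49275226/625 ≈ 78840.362 → 78840.
At 48 labels/s: frame 78840 → 00:27:22:24.

00:27:22:24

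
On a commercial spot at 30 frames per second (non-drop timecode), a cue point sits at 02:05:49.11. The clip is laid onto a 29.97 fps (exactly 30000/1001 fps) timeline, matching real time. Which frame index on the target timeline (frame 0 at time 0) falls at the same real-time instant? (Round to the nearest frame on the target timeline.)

Source frame index: (2×3600 + 5×60 + 49) × 30 + 11 = 226481.
Real time: 226481 / (30) = 226481/30 s.
Target frame: (226481/30) × (30000/1001) = 226481000/1001 ≈ 226254.745 → 226255.

frame 226255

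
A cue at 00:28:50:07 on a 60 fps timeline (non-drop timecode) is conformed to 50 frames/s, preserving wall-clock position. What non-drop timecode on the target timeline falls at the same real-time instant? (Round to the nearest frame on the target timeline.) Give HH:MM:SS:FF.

00:28:50:06

Source frame index: (0×3600 + 28×60 + 50) × 60 + 7 = 103807.
Real time: 103807 / (60) = 103807/60 s.
Target frame: (103807/60) × (50) = 519035/6 ≈ 86505.833 → 86506.
At 50 labels/s: frame 86506 → 00:28:50:06.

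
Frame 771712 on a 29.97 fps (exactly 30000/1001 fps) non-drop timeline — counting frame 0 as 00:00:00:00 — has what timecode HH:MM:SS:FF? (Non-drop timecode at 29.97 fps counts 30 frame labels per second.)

771712 ÷ 30 = 25723 full seconds, remainder 22 frames.
25723 s = 7 h 8 min 43 s.
Timecode: 07:08:43:22.

07:08:43:22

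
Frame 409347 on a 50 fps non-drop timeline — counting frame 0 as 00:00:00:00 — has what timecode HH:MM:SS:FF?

02:16:26:47

409347 ÷ 50 = 8186 full seconds, remainder 47 frames.
8186 s = 2 h 16 min 26 s.
Timecode: 02:16:26:47.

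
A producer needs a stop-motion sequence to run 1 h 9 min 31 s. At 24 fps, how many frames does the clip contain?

1 h 9 min 31 s = 4171 s.
Frames = 4171 × 24 = 100104.

100104 frames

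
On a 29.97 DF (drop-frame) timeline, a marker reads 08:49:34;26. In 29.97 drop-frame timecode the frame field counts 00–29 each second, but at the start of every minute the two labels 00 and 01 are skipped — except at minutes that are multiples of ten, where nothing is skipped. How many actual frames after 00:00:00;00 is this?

952292

As if non-drop at 30 labels/s: (8 × 3600 + 49 × 60 + 34) × 30 + 26 = 953246.
Minute boundaries passed: 529; those not divisible by 10: 529 − 52 = 477; dropped labels = 2 × 477 = 954.
Actual frame index = 953246 − 954 = 952292.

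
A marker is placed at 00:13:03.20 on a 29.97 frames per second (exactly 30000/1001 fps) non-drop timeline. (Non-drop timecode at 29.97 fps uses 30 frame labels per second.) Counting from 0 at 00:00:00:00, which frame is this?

Total seconds to the label: (0 × 3600 + 13 × 60 + 3) = 783.
Frame index = 783 × 30 + 20 = 23510.

frame 23510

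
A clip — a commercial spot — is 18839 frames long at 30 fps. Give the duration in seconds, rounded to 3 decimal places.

627.967 seconds

Running time = 18839 × 1/30 = 18839/30 s ≈ 627.967 s.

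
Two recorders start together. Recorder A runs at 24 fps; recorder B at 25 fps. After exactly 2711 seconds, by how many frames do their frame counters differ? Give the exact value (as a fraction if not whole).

2711 frames

A emits 24 × 2711 = 65064 frames; B emits 25 × 2711 = 67775.
Difference = 2711 frames; B is ahead of A.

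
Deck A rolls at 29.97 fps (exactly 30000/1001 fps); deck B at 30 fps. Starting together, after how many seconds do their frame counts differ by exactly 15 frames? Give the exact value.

500.5 seconds

The gap grows by |30 − 30000/1001| = 30/1001 frames per second.
Time for a 15-frame gap: 15 ÷ (30/1001) = 500.5 s.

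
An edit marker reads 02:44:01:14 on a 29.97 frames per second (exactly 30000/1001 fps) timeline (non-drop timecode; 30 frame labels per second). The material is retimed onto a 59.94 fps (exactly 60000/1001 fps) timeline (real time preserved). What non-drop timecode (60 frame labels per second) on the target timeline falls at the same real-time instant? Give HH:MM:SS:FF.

Source frame index: (2×3600 + 44×60 + 1) × 30 + 14 = 295244.
Real time: 295244 / (30000/1001) = 73884811/7500 s.
Target frame: (73884811/7500) × (60000/1001) = 590488.
At 60 labels/s: frame 590488 → 02:44:01:28.

02:44:01:28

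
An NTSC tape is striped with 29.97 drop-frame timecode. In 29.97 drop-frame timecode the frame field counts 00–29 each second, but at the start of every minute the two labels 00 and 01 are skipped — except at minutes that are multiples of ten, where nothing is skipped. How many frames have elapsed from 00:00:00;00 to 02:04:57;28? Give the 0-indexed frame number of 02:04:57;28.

224714

Complete 10-minute blocks: 12, each 17982 frames → 215784.
Remaining 4 whole minutes in the current block: 1800 + 3 × 1798 = 7194 frames.
Within the current minute: 57 × 30 + 28 − 2 = 1736 (labels ;00/;01 skipped at this minute). Total = 215784 + 7194 + 1736 = 224714.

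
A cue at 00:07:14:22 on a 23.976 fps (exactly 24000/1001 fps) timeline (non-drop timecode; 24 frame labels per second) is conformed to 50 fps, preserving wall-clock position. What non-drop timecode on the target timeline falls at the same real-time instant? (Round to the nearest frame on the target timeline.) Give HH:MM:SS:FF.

Source frame index: (0×3600 + 7×60 + 14) × 24 + 22 = 10438.
Real time: 10438 / (24000/1001) = 5224219/12000 s.
Target frame: (5224219/12000) × (50) = 5224219/240 ≈ 21767.579 → 21768.
At 50 labels/s: frame 21768 → 00:07:15:18.

00:07:15:18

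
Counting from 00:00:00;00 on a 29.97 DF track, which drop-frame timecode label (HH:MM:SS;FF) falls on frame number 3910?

Each 10-minute DF block holds 10 × 60 × 30 − 9 × 2 = 17982 frames. 3910 ÷ 17982 → 0 full blocks, remainder 3910.
Within the partial block the first minute is 1800 frames and each further minute 1798, so 2 further minute boundaries passed. Total skipped labels = 18 × 0 + 2 × 2 = 4.
Non-drop label index = 3910 + 4 = 3914; at 30 labels/s that is 00:02:10:14, i.e. DF 00:02:10;14.

00:02:10;14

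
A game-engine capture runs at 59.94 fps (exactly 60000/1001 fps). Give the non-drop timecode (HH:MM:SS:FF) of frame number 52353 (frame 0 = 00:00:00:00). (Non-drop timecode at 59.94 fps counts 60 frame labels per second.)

00:14:32:33

52353 ÷ 60 = 872 full seconds, remainder 33 frames.
872 s = 0 h 14 min 32 s.
Timecode: 00:14:32:33.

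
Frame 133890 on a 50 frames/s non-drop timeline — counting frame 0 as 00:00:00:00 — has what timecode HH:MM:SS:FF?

133890 ÷ 50 = 2677 full seconds, remainder 40 frames.
2677 s = 0 h 44 min 37 s.
Timecode: 00:44:37:40.

00:44:37:40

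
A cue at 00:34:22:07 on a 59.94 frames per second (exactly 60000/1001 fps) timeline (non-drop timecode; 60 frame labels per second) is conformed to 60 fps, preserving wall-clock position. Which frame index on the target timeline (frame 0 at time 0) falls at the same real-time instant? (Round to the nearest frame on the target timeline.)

frame 123851

Source frame index: (0×3600 + 34×60 + 22) × 60 + 7 = 123727.
Real time: 123727 / (60000/1001) = 123850727/60000 s.
Target frame: (123850727/60000) × (60) = 123850727/1000 ≈ 123850.727 → 123851.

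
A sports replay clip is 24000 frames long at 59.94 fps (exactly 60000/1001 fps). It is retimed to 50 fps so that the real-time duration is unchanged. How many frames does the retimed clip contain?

Target frames = source frames × (target rate / source rate) = 24000 × (50)/(60000/1001) = 24000 × 1001/1200 = 20020.

20020 frames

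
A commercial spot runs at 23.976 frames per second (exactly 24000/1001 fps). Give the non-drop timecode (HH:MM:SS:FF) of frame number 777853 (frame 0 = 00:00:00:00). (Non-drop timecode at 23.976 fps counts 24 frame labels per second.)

09:00:10:13

777853 ÷ 24 = 32410 full seconds, remainder 13 frames.
32410 s = 9 h 0 min 10 s.
Timecode: 09:00:10:13.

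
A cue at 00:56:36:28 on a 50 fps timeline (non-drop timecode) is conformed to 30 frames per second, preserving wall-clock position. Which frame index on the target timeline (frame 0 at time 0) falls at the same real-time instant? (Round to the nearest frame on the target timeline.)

frame 101897

Source frame index: (0×3600 + 56×60 + 36) × 50 + 28 = 169828.
Real time: 169828 / (50) = 84914/25 s.
Target frame: (84914/25) × (30) = 509484/5 ≈ 101896.800 → 101897.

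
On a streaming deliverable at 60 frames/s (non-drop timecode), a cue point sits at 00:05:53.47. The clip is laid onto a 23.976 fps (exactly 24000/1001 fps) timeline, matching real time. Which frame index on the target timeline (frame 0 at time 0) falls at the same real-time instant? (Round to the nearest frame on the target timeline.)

frame 8482

Source frame index: (0×3600 + 5×60 + 53) × 60 + 47 = 21227.
Real time: 21227 / (60) = 21227/60 s.
Target frame: (21227/60) × (24000/1001) = 8490800/1001 ≈ 8482.318 → 8482.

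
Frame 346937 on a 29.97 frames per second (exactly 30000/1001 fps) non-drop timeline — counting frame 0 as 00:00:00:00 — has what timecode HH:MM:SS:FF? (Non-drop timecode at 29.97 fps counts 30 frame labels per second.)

03:12:44:17

346937 ÷ 30 = 11564 full seconds, remainder 17 frames.
11564 s = 3 h 12 min 44 s.
Timecode: 03:12:44:17.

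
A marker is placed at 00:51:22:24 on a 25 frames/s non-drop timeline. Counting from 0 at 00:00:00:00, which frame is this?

frame 77074

Total seconds to the label: (0 × 3600 + 51 × 60 + 22) = 3082.
Frame index = 3082 × 25 + 24 = 77074.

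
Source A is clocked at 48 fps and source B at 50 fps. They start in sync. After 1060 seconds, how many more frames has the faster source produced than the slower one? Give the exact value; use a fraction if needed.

2120 frames

A emits 48 × 1060 = 50880 frames; B emits 50 × 1060 = 53000.
Difference = 2120 frames; B is ahead of A.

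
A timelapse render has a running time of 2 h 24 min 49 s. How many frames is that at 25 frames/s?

217225 frames

2 h 24 min 49 s = 8689 s.
Frames = 8689 × 25 = 217225.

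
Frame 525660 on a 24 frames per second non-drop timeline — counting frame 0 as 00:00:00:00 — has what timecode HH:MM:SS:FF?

06:05:02:12

525660 ÷ 24 = 21902 full seconds, remainder 12 frames.
21902 s = 6 h 5 min 2 s.
Timecode: 06:05:02:12.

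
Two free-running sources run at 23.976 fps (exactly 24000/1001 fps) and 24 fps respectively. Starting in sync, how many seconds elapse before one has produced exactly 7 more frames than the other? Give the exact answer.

The gap grows by |24 − 24000/1001| = 24/1001 frames per second.
Time for a 7-frame gap: 7 ÷ (24/1001) = 7007/24 s.

7007/24 seconds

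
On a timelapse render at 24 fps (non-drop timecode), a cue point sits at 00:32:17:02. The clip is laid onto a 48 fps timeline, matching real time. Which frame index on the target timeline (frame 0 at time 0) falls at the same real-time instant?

Source frame index: (0×3600 + 32×60 + 17) × 24 + 2 = 46490.
Real time: 46490 / (24) = 23245/12 s.
Target frame: (23245/12) × (48) = 92980.

frame 92980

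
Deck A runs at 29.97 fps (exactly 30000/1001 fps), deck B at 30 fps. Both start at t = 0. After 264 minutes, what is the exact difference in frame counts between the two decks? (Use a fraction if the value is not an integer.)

43200/91 frames

264 min = 15840 s.
A emits 30000/1001 × 15840 = 43200000/91 frames; B emits 30 × 15840 = 475200.
Difference = 43200/91 frames (≈ 474.7253); B is ahead of A.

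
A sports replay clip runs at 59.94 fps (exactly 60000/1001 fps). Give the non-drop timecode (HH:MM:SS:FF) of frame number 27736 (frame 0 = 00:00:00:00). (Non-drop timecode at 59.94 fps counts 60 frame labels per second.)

00:07:42:16

27736 ÷ 60 = 462 full seconds, remainder 16 frames.
462 s = 0 h 7 min 42 s.
Timecode: 00:07:42:16.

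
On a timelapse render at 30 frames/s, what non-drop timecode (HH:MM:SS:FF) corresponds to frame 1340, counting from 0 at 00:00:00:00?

1340 ÷ 30 = 44 full seconds, remainder 20 frames.
44 s = 0 h 0 min 44 s.
Timecode: 00:00:44:20.

00:00:44:20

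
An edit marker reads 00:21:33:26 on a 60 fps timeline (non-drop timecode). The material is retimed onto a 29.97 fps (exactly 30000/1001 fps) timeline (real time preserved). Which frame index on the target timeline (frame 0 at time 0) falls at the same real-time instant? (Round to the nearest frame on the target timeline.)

Source frame index: (0×3600 + 21×60 + 33) × 60 + 26 = 77606.
Real time: 77606 / (60) = 38803/30 s.
Target frame: (38803/30) × (30000/1001) = 38803000/1001 ≈ 38764.236 → 38764.

frame 38764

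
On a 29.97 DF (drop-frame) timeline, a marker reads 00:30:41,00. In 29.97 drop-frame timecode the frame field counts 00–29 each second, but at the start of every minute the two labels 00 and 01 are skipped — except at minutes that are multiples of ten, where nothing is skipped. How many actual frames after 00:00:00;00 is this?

As if non-drop at 30 labels/s: (0 × 3600 + 30 × 60 + 41) × 30 + 0 = 55230.
Minute boundaries passed: 30; those not divisible by 10: 30 − 3 = 27; dropped labels = 2 × 27 = 54.
Actual frame index = 55230 − 54 = 55176.

55176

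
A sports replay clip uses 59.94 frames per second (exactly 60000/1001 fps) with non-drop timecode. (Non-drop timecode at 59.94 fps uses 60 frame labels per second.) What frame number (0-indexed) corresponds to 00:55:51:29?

201089

Total seconds to the label: (0 × 3600 + 55 × 60 + 51) = 3351.
Frame index = 3351 × 60 + 29 = 201089.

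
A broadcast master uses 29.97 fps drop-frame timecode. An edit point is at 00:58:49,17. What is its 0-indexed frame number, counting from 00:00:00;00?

105781

Complete 10-minute blocks: 5, each 17982 frames → 89910.
Remaining 8 whole minutes in the current block: 1800 + 7 × 1798 = 14386 frames.
Within the current minute: 49 × 30 + 17 − 2 = 1485 (labels ;00/;01 skipped at this minute). Total = 89910 + 14386 + 1485 = 105781.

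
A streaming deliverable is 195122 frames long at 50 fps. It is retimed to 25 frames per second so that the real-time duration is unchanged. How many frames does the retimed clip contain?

97561 frames

Target frames = source frames × (target rate / source rate) = 195122 × (25)/(50) = 195122 × 1/2 = 97561.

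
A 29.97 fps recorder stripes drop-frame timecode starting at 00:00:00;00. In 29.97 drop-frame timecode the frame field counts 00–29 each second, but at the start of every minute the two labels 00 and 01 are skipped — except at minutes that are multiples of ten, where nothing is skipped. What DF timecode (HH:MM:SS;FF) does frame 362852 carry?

Each 10-minute DF block holds 10 × 60 × 30 − 9 × 2 = 17982 frames. 362852 ÷ 17982 → 20 full blocks, remainder 3212.
Within the partial block the first minute is 1800 frames and each further minute 1798, so 1 further minute boundary passed. Total skipped labels = 18 × 20 + 2 × 1 = 362.
Non-drop label index = 362852 + 362 = 363214; at 30 labels/s that is 03:21:47:04, i.e. DF 03:21:47;04.

03:21:47;04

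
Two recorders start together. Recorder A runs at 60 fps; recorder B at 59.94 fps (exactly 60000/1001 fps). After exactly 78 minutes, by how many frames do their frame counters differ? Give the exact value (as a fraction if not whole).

78 min = 4680 s.
A emits 60 × 4680 = 280800 frames; B emits 60000/1001 × 4680 = 21600000/77.
Difference = 21600/77 frames (≈ 280.5195); B is behind A.

21600/77 frames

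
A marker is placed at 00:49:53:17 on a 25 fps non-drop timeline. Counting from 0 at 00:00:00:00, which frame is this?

Total seconds to the label: (0 × 3600 + 49 × 60 + 53) = 2993.
Frame index = 2993 × 25 + 17 = 74842.

74842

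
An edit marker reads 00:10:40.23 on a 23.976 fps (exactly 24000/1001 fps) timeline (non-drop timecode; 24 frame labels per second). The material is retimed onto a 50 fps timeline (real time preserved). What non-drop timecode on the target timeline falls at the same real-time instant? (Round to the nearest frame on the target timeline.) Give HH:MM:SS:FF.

Source frame index: (0×3600 + 10×60 + 40) × 24 + 23 = 15383.
Real time: 15383 / (24000/1001) = 15398383/24000 s.
Target frame: (15398383/24000) × (50) = 15398383/480 ≈ 32079.965 → 32080.
At 50 labels/s: frame 32080 → 00:10:41:30.

00:10:41:30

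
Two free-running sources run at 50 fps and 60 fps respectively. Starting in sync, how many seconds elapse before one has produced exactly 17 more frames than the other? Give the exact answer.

1.7 seconds

The gap grows by |60 − 50| = 10 frames per second.
Time for a 17-frame gap: 17 ÷ (10) = 1.7 s.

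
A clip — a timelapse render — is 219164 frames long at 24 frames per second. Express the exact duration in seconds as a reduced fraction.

54791/6 seconds

Running time = 219164 ÷ (24) = 219164 × 1/24 = 54791/6 s.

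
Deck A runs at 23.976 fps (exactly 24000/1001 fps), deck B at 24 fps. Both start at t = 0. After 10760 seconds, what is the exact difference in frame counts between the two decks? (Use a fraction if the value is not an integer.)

A emits 24000/1001 × 10760 = 258240000/1001 frames; B emits 24 × 10760 = 258240.
Difference = 258240/1001 frames (≈ 257.9820); B is ahead of A.

258240/1001 frames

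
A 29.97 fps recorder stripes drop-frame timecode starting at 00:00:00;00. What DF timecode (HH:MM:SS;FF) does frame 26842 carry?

Ten DF minutes hold 17982 frames, so frame 26842 lies in block 1 (frames 17982–35963) with 8860 frames into that block.
The block's first minute is 1800 frames and the rest 1798 each; 8860 frames reaches minute 4, so 1 × 18 + 4 × 2 = 26 labels have been skipped so far.
Adding those back, label number 26842 + 26 = 26868 at 30 labels/s is 895 s + 18 f = 0 h 14 min 55 s frame 18, i.e. 00:14:55;18.

00:14:55;18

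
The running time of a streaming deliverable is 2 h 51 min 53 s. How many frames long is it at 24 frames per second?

247512 frames

2 h 51 min 53 s = 10313 s.
Frames = 10313 × 24 = 247512.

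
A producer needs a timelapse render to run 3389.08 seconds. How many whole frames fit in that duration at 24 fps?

81337 frames

Frames = 3389.08 × 24 = 2033448/25 ≈ 81337.9200.
Complete frames: 81337.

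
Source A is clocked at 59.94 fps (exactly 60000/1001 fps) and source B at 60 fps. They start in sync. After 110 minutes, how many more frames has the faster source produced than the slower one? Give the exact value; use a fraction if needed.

110 min = 6600 s.
A emits 60000/1001 × 6600 = 36000000/91 frames; B emits 60 × 6600 = 396000.
Difference = 36000/91 frames (≈ 395.6044); B is ahead of A.

36000/91 frames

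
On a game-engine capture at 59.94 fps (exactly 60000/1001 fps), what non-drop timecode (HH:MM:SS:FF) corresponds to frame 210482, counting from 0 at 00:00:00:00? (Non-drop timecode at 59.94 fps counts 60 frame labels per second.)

00:58:28:02

210482 ÷ 60 = 3508 full seconds, remainder 2 frames.
3508 s = 0 h 58 min 28 s.
Timecode: 00:58:28:02.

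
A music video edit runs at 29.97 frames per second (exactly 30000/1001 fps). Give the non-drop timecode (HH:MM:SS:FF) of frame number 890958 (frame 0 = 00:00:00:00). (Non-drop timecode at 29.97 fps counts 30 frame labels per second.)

08:14:58:18

890958 ÷ 30 = 29698 full seconds, remainder 18 frames.
29698 s = 8 h 14 min 58 s.
Timecode: 08:14:58:18.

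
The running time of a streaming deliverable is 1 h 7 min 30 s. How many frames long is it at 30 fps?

1 h 7 min 30 s = 4050 s.
Frames = 4050 × 30 = 121500.

121500 frames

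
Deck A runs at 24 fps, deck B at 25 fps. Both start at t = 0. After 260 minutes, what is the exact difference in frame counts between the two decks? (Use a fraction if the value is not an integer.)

15600 frames

260 min = 15600 s.
A emits 24 × 15600 = 374400 frames; B emits 25 × 15600 = 390000.
Difference = 15600 frames; B is ahead of A.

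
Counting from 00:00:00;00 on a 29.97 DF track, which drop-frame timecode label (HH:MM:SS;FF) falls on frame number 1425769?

Each 10-minute DF block holds 10 × 60 × 30 − 9 × 2 = 17982 frames. 1425769 ÷ 17982 → 79 full blocks, remainder 5191.
Within the partial block the first minute is 1800 frames and each further minute 1798, so 2 further minute boundaries passed. Total skipped labels = 18 × 79 + 2 × 2 = 1426.
Non-drop label index = 1425769 + 1426 = 1427195; at 30 labels/s that is 13:12:53:05, i.e. DF 13:12:53;05.

13:12:53;05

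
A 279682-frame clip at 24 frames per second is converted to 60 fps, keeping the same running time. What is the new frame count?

699205 frames

Target frames = source frames × (target rate / source rate) = 279682 × (60)/(24) = 279682 × 5/2 = 699205.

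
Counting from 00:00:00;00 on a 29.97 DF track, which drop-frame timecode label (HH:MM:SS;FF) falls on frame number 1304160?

12:05:15;16

Ten DF minutes hold 17982 frames, so frame 1304160 lies in block 72 (frames 1294704–1312685) with 9456 frames into that block.
The block's first minute is 1800 frames and the rest 1798 each; 9456 frames reaches minute 5, so 72 × 18 + 5 × 2 = 1306 labels have been skipped so far.
Adding those back, label number 1304160 + 1306 = 1305466 at 30 labels/s is 43515 s + 16 f = 12 h 5 min 15 s frame 16, i.e. 12:05:15;16.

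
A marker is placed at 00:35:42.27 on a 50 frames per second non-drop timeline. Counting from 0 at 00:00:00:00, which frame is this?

Total seconds to the label: (0 × 3600 + 35 × 60 + 42) = 2142.
Frame index = 2142 × 50 + 27 = 107127.

107127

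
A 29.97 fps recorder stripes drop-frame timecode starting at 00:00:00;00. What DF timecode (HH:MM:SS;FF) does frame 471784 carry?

04:22:21;26

Each 10-minute DF block holds 10 × 60 × 30 − 9 × 2 = 17982 frames. 471784 ÷ 17982 → 26 full blocks, remainder 4252.
Within the partial block the first minute is 1800 frames and each further minute 1798, so 2 further minute boundaries passed. Total skipped labels = 18 × 26 + 2 × 2 = 472.
Non-drop label index = 471784 + 472 = 472256; at 30 labels/s that is 04:22:21:26, i.e. DF 04:22:21;26.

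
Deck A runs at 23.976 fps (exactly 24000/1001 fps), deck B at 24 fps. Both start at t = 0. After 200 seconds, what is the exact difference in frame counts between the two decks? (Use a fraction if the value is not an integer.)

A emits 24000/1001 × 200 = 4800000/1001 frames; B emits 24 × 200 = 4800.
Difference = 4800/1001 frames (≈ 4.7952); B is ahead of A.

4800/1001 frames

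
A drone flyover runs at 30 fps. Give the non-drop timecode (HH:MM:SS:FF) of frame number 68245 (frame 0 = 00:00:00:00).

68245 ÷ 30 = 2274 full seconds, remainder 25 frames.
2274 s = 0 h 37 min 54 s.
Timecode: 00:37:54:25.

00:37:54:25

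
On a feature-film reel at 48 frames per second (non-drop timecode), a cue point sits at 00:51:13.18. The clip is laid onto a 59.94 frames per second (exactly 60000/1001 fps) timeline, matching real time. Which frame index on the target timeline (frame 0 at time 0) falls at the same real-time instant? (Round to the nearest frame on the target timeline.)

Source frame index: (0×3600 + 51×60 + 13) × 48 + 18 = 147522.
Real time: 147522 / (48) = 24587/8 s.
Target frame: (24587/8) × (60000/1001) = 184402500/1001 ≈ 184218.282 → 184218.

frame 184218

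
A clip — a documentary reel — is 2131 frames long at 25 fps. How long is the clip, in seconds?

Running time = 2131 / (25) = 85.24 s.

85.24 seconds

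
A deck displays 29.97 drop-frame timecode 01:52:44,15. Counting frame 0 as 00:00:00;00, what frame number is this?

202733

As if non-drop at 30 labels/s: (1 × 3600 + 52 × 60 + 44) × 30 + 15 = 202935.
Minute boundaries passed: 112; those not divisible by 10: 112 − 11 = 101; dropped labels = 2 × 101 = 202.
Actual frame index = 202935 − 202 = 202733.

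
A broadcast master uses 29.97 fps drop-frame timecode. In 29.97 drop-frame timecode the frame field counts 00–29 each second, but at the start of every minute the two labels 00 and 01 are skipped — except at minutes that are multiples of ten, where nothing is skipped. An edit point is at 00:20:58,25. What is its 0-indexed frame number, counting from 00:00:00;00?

37729

Complete 10-minute blocks: 2, each 17982 frames → 35964.
Remaining 0 whole minutes in the current block: 0 frames.
Within the current minute: 58 × 30 + 25 = 1765. Total = 35964 + 0 + 1765 = 37729.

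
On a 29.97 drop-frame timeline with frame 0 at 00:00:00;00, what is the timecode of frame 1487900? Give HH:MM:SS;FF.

13:47:26;10

Each 10-minute DF block holds 10 × 60 × 30 − 9 × 2 = 17982 frames. 1487900 ÷ 17982 → 82 full blocks, remainder 13376.
Within the partial block the first minute is 1800 frames and each further minute 1798, so 7 further minute boundaries passed. Total skipped labels = 18 × 82 + 2 × 7 = 1490.
Non-drop label index = 1487900 + 1490 = 1489390; at 30 labels/s that is 13:47:26:10, i.e. DF 13:47:26;10.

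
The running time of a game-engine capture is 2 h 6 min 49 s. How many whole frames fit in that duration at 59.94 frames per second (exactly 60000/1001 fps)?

456083 frames

2 h 6 min 49 s = 7609 s.
Frames = 7609 × 60000/1001 = 65220000/143 ≈ 456083.9161.
Complete frames: 456083.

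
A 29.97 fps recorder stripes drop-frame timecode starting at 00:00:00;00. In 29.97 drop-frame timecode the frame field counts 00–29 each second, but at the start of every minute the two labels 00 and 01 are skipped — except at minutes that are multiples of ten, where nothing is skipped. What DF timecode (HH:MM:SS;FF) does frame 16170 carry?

Ten DF minutes hold 17982 frames, so frame 16170 lies in block 0 (frames 0–17981) with 16170 frames into that block.
The block's first minute is 1800 frames and the rest 1798 each; 16170 frames reaches minute 8, so 0 × 18 + 8 × 2 = 16 labels have been skipped so far.
Adding those back, label number 16170 + 16 = 16186 at 30 labels/s is 539 s + 16 f = 0 h 8 min 59 s frame 16, i.e. 00:08:59;16.

00:08:59;16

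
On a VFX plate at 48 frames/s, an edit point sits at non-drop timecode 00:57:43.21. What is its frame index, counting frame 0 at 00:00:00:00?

166245

Total seconds to the label: (0 × 3600 + 57 × 60 + 43) = 3463.
Frame index = 3463 × 48 + 21 = 166245.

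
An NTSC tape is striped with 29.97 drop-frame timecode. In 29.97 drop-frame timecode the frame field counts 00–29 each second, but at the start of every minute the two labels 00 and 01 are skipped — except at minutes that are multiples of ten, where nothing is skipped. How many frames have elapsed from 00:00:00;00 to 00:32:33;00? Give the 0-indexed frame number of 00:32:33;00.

As if non-drop at 30 labels/s: (0 × 3600 + 32 × 60 + 33) × 30 + 0 = 58590.
Minute boundaries passed: 32; those not divisible by 10: 32 − 3 = 29; dropped labels = 2 × 29 = 58.
Actual frame index = 58590 − 58 = 58532.

58532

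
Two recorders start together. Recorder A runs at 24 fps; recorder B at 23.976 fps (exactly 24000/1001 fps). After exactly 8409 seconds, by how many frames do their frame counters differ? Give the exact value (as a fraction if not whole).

A emits 24 × 8409 = 201816 frames; B emits 24000/1001 × 8409 = 201816000/1001.
Difference = 201816/1001 frames (≈ 201.6144); B is behind A.

201816/1001 frames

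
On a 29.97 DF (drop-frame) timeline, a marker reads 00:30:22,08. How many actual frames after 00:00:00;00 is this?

54614

Complete 10-minute blocks: 3, each 17982 frames → 53946.
Remaining 0 whole minutes in the current block: 0 frames.
Within the current minute: 22 × 30 + 8 = 668. Total = 53946 + 0 + 668 = 54614.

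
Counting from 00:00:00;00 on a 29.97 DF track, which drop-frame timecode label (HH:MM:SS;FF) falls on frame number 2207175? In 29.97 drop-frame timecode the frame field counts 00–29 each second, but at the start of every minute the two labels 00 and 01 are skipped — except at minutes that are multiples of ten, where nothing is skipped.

Ten DF minutes hold 17982 frames, so frame 2207175 lies in block 122 (frames 2193804–2211785) with 13371 frames into that block.
The block's first minute is 1800 frames and the rest 1798 each; 13371 frames reaches minute 7, so 122 × 18 + 7 × 2 = 2210 labels have been skipped so far.
Adding those back, label number 2207175 + 2210 = 2209385 at 30 labels/s is 73646 s + 5 f = 20 h 27 min 26 s frame 5, i.e. 20:27:26;05.

20:27:26;05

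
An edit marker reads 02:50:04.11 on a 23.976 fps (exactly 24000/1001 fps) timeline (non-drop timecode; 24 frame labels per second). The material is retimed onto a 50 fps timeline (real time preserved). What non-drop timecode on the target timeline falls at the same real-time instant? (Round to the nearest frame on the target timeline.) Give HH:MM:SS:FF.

02:50:14:33

Source frame index: (2×3600 + 50×60 + 4) × 24 + 11 = 244907.
Real time: 244907 / (24000/1001) = 245151907/24000 s.
Target frame: (245151907/24000) × (50) = 245151907/480 ≈ 510733.140 → 510733.
At 50 labels/s: frame 510733 → 02:50:14:33.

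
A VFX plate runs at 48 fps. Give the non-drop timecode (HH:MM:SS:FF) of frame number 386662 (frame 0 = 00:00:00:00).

386662 ÷ 48 = 8055 full seconds, remainder 22 frames.
8055 s = 2 h 14 min 15 s.
Timecode: 02:14:15:22.

02:14:15:22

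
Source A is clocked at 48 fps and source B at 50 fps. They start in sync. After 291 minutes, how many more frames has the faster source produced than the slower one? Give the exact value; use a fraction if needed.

291 min = 17460 s.
A emits 48 × 17460 = 838080 frames; B emits 50 × 17460 = 873000.
Difference = 34920 frames; B is ahead of A.

34920 frames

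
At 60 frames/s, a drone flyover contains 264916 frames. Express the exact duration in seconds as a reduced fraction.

66229/15 seconds

Running time = 264916 ÷ (60) = 264916 × 1/60 = 66229/15 s.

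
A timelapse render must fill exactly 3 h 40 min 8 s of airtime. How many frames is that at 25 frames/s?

330200 frames

3 h 40 min 8 s = 13208 s.
Frames = 13208 × 25 = 330200.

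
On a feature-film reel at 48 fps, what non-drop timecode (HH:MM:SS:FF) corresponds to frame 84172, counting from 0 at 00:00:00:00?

84172 ÷ 48 = 1753 full seconds, remainder 28 frames.
1753 s = 0 h 29 min 13 s.
Timecode: 00:29:13:28.

00:29:13:28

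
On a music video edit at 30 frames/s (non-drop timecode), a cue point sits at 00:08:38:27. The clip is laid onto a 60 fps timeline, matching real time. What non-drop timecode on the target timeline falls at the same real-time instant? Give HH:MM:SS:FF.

00:08:38:54

Source frame index: (0×3600 + 8×60 + 38) × 30 + 27 = 15567.
Real time: 15567 / (30) = 5189/10 s.
Target frame: (5189/10) × (60) = 31134.
At 60 labels/s: frame 31134 → 00:08:38:54.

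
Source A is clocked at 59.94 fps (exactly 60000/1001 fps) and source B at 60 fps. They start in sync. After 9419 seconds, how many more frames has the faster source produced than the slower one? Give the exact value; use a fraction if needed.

565140/1001 frames

A emits 60000/1001 × 9419 = 565140000/1001 frames; B emits 60 × 9419 = 565140.
Difference = 565140/1001 frames (≈ 564.5754); B is ahead of A.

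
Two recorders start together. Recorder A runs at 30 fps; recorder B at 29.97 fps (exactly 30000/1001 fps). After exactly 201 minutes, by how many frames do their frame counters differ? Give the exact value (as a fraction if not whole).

361800/1001 frames

201 min = 12060 s.
A emits 30 × 12060 = 361800 frames; B emits 30000/1001 × 12060 = 361800000/1001.
Difference = 361800/1001 frames (≈ 361.4386); B is behind A.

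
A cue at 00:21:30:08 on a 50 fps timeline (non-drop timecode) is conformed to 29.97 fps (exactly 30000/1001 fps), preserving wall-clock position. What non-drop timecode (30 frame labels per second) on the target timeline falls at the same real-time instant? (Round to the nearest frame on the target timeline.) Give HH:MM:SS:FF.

Source frame index: (0×3600 + 21×60 + 30) × 50 + 8 = 64508.
Real time: 64508 / (50) = 32254/25 s.
Target frame: (32254/25) × (30000/1001) = 38704800/1001 ≈ 38666.134 → 38666.
At 30 labels/s: frame 38666 → 00:21:28:26.

00:21:28:26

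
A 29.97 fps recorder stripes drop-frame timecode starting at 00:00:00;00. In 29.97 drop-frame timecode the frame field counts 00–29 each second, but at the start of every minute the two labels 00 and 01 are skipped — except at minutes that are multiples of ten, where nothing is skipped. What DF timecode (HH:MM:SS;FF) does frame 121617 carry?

Ten DF minutes hold 17982 frames, so frame 121617 lies in block 6 (frames 107892–125873) with 13725 frames into that block.
The block's first minute is 1800 frames and the rest 1798 each; 13725 frames reaches minute 7, so 6 × 18 + 7 × 2 = 122 labels have been skipped so far.
Adding those back, label number 121617 + 122 = 121739 at 30 labels/s is 4057 s + 29 f = 1 h 7 min 37 s frame 29, i.e. 01:07:37;29.

01:07:37;29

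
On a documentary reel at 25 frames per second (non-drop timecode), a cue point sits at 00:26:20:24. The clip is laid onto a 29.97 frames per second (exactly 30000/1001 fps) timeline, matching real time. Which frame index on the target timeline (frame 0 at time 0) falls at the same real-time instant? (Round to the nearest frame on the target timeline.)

frame 47381

Source frame index: (0×3600 + 26×60 + 20) × 25 + 24 = 39524.
Real time: 39524 / (25) = 39524/25 s.
Target frame: (39524/25) × (30000/1001) = 47428800/1001 ≈ 47381.419 → 47381.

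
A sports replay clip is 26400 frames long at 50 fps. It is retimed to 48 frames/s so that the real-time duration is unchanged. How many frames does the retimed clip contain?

Target frames = source frames × (target rate / source rate) = 26400 × (48)/(50) = 26400 × 24/25 = 25344.

25344 frames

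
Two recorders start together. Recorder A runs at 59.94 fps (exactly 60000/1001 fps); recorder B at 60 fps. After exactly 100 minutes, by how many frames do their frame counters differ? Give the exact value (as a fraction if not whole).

100 min = 6000 s.
A emits 60000/1001 × 6000 = 360000000/1001 frames; B emits 60 × 6000 = 360000.
Difference = 360000/1001 frames (≈ 359.6404); B is ahead of A.

360000/1001 frames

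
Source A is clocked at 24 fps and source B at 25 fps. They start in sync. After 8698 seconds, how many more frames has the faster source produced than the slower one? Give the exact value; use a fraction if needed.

A emits 24 × 8698 = 208752 frames; B emits 25 × 8698 = 217450.
Difference = 8698 frames; B is ahead of A.

8698 frames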